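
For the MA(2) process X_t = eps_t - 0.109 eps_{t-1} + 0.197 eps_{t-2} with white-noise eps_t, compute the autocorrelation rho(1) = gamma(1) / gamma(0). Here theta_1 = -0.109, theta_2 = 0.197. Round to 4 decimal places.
\rho(1) = -0.1242

For an MA(q) process with theta_0 = 1, the autocovariance is
  gamma(k) = sigma^2 * sum_{i=0..q-k} theta_i * theta_{i+k},
and rho(k) = gamma(k) / gamma(0). Sigma^2 cancels.
  numerator   = (1)*(-0.109) + (-0.109)*(0.197) = -0.130473.
  denominator = (1)^2 + (-0.109)^2 + (0.197)^2 = 1.05069.
  rho(1) = -0.130473 / 1.05069 = -0.1242.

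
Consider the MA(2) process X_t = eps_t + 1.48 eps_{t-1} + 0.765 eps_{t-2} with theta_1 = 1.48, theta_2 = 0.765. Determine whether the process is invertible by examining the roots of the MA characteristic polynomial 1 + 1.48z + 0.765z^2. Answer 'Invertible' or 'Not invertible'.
\text{Invertible}

The MA(q) characteristic polynomial is P(z) = 1 + 1.48z + 0.765z^2.
Invertibility requires all roots to lie outside the unit circle, i.e. |z| > 1 for every root.
Set 1 + (1.48) z + (0.765) z^2 = 0, i.e. a z^2 + b z + c = 0 with a = 0.765, b = 1.48, c = 1.
Discriminant D = b^2 - 4ac = (1.48)^2 - 4*(0.765)*1 = 2.1904 - (3.06) = -0.8696.
D < 0, so the roots are the complex-conjugate pair z = (-b +/- i sqrt(-D)) / (2a) = -0.9673 +/- 0.6095i.
For a conjugate pair |z|^2 = z * conj(z) = (product of roots) = c/a = 1/(0.765) = 1.30719, so |z| = sqrt(1.30719) = 1.1433 for both roots.
Moduli of all roots: 1.1433, 1.1433.
All moduli strictly greater than 1? Yes.
Verdict: Invertible.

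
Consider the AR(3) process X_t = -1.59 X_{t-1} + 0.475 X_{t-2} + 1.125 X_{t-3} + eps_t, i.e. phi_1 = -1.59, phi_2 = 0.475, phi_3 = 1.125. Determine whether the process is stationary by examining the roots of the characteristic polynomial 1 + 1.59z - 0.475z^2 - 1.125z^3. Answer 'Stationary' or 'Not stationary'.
\text{Not stationary}

The AR(p) characteristic polynomial is P(z) = 1 + 1.59z - 0.475z^2 - 1.125z^3.
Stationarity requires all roots to lie outside the unit circle, i.e. |z| > 1 for every root.
Degree 3: look for a simple real root z0 first, then factor out (1 - z/z0) and solve the remaining quadratic.
Testing z0 = -0.8: P(-0.8) = 1 + (1.59)(-0.8) + (-0.475)(-0.8)^2 + (-1.125)(-0.8)^3
  = 1 + (-1.272) + (-0.304) + (0.576) = 0.  So z_0 = -0.8 is a root, |z_0| = 0.8.
Divide out the factor (1 + 1.25 z) = (1 - z/z0) (since 1/z0 = -1.25):
  P(z) = (1 + 1.25 z)(1 + (0.34) z + (-0.9) z^2)
  [check: z-coef 0.34 - (-1.25) = 1.59; z^2-coef -0.9 - (-1.25)(0.34) = -0.475; z^3-coef -(-1.25)(-0.9) = -1.125.]
Remaining roots from the quadratic factor 1 + (0.34) z + (-0.9) z^2:
  Set 1 + (0.34) z + (-0.9) z^2 = 0, i.e. a z^2 + b z + c = 0 with a = -0.9, b = 0.34, c = 1.
  Discriminant D = b^2 - 4ac = (0.34)^2 - 4*(-0.9)*1 = 0.1156 - (-3.6) = 3.7156.
  D >= 0, so the roots are real: z = (-b +/- sqrt(D)) / (2a) = (-0.34 +/- 1.927589) / (-1.8).
    z_1 = (-0.34 + 1.927589) / (-1.8) = -0.882,   |z_1| = 0.882.
    z_2 = (-0.34 - 1.927589) / (-1.8) = 1.2598,   |z_2| = 1.2598.
Moduli of all roots: 0.8000, 0.8820, 1.2598.
All moduli strictly greater than 1? No.
Verdict: Not stationary.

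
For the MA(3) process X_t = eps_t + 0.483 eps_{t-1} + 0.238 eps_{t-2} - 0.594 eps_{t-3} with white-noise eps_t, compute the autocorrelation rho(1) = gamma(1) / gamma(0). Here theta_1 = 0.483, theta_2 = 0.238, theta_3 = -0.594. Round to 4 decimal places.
\rho(1) = 0.2779

For an MA(q) process with theta_0 = 1, the autocovariance is
  gamma(k) = sigma^2 * sum_{i=0..q-k} theta_i * theta_{i+k},
and rho(k) = gamma(k) / gamma(0). Sigma^2 cancels.
  numerator   = (1)*(0.483) + (0.483)*(0.238) + (0.238)*(-0.594) = 0.456582.
  denominator = (1)^2 + (0.483)^2 + (0.238)^2 + (-0.594)^2 = 1.642769.
  rho(1) = 0.456582 / 1.642769 = 0.2779.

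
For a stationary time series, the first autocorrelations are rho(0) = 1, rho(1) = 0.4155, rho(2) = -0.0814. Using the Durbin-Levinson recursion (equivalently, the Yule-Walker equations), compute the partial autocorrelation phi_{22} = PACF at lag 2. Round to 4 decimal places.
\phi_{22} = -0.3070

The PACF at lag k is phi_{kk}, the last component of the solution
to the Yule-Walker system G_k phi = r_k where
  (G_k)_{ij} = rho(|i - j|), (r_k)_i = rho(i), i,j = 1..k.
Equivalently, Durbin-Levinson gives phi_{kk} iteratively:
  phi_{11} = rho(1)
  phi_{kk} = [rho(k) - sum_{j=1..k-1} phi_{k-1,j} rho(k-j)]
            / [1 - sum_{j=1..k-1} phi_{k-1,j} rho(j)],
  phi_{k,j} = phi_{k-1,j} - phi_{kk} phi_{k-1,k-j},  j = 1..k-1.
Step k = 1:
  phi_11 = rho(1) = 0.4155.
Step k = 2:
  phi_22 = [rho(2) - phi_11 rho(1)] / [1 - phi_11 rho(1)] = [-0.0814 - (0.4155)(0.4155)] / [1 - (0.4155)(0.4155)]
         = -0.25404025 / 0.82735975 = -0.307.
Therefore phi_{22} = -0.3070.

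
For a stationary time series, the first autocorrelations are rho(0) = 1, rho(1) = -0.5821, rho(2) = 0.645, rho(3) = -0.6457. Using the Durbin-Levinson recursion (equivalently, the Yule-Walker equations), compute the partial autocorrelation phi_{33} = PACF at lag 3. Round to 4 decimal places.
\phi_{33} = -0.3361

The PACF at lag k is phi_{kk}, the last component of the solution
to the Yule-Walker system G_k phi = r_k where
  (G_k)_{ij} = rho(|i - j|), (r_k)_i = rho(i), i,j = 1..k.
Equivalently, Durbin-Levinson gives phi_{kk} iteratively:
  phi_{11} = rho(1)
  phi_{kk} = [rho(k) - sum_{j=1..k-1} phi_{k-1,j} rho(k-j)]
            / [1 - sum_{j=1..k-1} phi_{k-1,j} rho(j)],
  phi_{k,j} = phi_{k-1,j} - phi_{kk} phi_{k-1,k-j},  j = 1..k-1.
Step k = 1:
  phi_11 = rho(1) = -0.5821.
Step k = 2:
  phi_22 = [rho(2) - phi_11 rho(1)] / [1 - phi_11 rho(1)] = [0.645 - (-0.5821)(-0.5821)] / [1 - (-0.5821)(-0.5821)]
         = 0.30615959 / 0.66115959 = 0.463065.
  Update: phi_21 = phi_11 - phi_22 phi_11 = -0.5821 - (0.463065)(-0.5821) = -0.31255.
Step k = 3:
  phi_33 = [rho(3) - phi_21 rho(2) - phi_22 rho(1)] / [1 - phi_21 rho(1) - phi_22 rho(2)]
    numerator   = -0.6457 - (-0.31255)(0.645) - (0.463065)(-0.5821) = -0.17455529
    denominator = 1 - (-0.31255)(-0.5821) - (0.463065)(0.645) = 0.51938793
  phi_33 = -0.17455529 / 0.51938793 = -0.3361.
Therefore phi_{33} = -0.3361.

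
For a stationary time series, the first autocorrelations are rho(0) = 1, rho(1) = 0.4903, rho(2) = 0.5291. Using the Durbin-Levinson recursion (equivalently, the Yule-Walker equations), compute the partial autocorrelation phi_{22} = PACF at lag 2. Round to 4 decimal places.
\phi_{22} = 0.3801

The PACF at lag k is phi_{kk}, the last component of the solution
to the Yule-Walker system G_k phi = r_k where
  (G_k)_{ij} = rho(|i - j|), (r_k)_i = rho(i), i,j = 1..k.
Equivalently, Durbin-Levinson gives phi_{kk} iteratively:
  phi_{11} = rho(1)
  phi_{kk} = [rho(k) - sum_{j=1..k-1} phi_{k-1,j} rho(k-j)]
            / [1 - sum_{j=1..k-1} phi_{k-1,j} rho(j)],
  phi_{k,j} = phi_{k-1,j} - phi_{kk} phi_{k-1,k-j},  j = 1..k-1.
Step k = 1:
  phi_11 = rho(1) = 0.4903.
Step k = 2:
  phi_22 = [rho(2) - phi_11 rho(1)] / [1 - phi_11 rho(1)] = [0.5291 - (0.4903)(0.4903)] / [1 - (0.4903)(0.4903)]
         = 0.28870591 / 0.75960591 = 0.3801.
Therefore phi_{22} = 0.3801.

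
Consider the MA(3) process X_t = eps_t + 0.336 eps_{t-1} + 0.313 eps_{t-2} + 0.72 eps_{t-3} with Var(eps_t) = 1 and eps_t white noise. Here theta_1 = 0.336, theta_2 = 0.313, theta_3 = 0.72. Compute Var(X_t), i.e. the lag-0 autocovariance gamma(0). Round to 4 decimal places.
\gamma(0) = 1.7293

For an MA(q) process X_t = eps_t + sum_i theta_i eps_{t-i} with
Var(eps_t) = sigma^2, the variance is
  gamma(0) = sigma^2 * (1 + sum_i theta_i^2).
  sum_i theta_i^2 = (0.336)^2 + (0.313)^2 + (0.72)^2 = 0.112896 + 0.097969 + 0.5184 = 0.729265.
  gamma(0) = 1 * (1 + 0.729265) = 1 * 1.729265 = 1.729265, which rounds to 1.7293.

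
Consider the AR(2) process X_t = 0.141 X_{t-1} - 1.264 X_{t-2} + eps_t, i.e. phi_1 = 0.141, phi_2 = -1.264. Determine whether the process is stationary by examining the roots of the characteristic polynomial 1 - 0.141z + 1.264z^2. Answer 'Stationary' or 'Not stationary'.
\text{Not stationary}

The AR(p) characteristic polynomial is P(z) = 1 - 0.141z + 1.264z^2.
Stationarity requires all roots to lie outside the unit circle, i.e. |z| > 1 for every root.
Set 1 + (-0.141) z + (1.264) z^2 = 0, i.e. a z^2 + b z + c = 0 with a = 1.264, b = -0.141, c = 1.
Discriminant D = b^2 - 4ac = (-0.141)^2 - 4*(1.264)*1 = 0.019881 - (5.056) = -5.036119.
D < 0, so the roots are the complex-conjugate pair z = (-b +/- i sqrt(-D)) / (2a) = 0.0558 +/- 0.8877i.
For a conjugate pair |z|^2 = z * conj(z) = (product of roots) = c/a = 1/(1.264) = 0.791139, so |z| = sqrt(0.791139) = 0.8895 for both roots.
Moduli of all roots: 0.8895, 0.8895.
All moduli strictly greater than 1? No.
Verdict: Not stationary.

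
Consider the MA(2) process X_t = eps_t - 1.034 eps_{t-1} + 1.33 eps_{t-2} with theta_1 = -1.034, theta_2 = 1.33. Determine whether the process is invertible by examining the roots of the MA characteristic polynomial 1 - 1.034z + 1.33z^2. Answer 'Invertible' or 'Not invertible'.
\text{Not invertible}

The MA(q) characteristic polynomial is P(z) = 1 - 1.034z + 1.33z^2.
Invertibility requires all roots to lie outside the unit circle, i.e. |z| > 1 for every root.
Set 1 + (-1.034) z + (1.33) z^2 = 0, i.e. a z^2 + b z + c = 0 with a = 1.33, b = -1.034, c = 1.
Discriminant D = b^2 - 4ac = (-1.034)^2 - 4*(1.33)*1 = 1.069156 - (5.32) = -4.250844.
D < 0, so the roots are the complex-conjugate pair z = (-b +/- i sqrt(-D)) / (2a) = 0.3887 +/- 0.7751i.
For a conjugate pair |z|^2 = z * conj(z) = (product of roots) = c/a = 1/(1.33) = 0.75188, so |z| = sqrt(0.75188) = 0.8671 for both roots.
Moduli of all roots: 0.8671, 0.8671.
All moduli strictly greater than 1? No.
Verdict: Not invertible.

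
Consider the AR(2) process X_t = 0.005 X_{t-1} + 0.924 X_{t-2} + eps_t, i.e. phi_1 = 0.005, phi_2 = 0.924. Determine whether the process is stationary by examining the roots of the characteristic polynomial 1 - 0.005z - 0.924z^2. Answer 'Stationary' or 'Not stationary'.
\text{Stationary}

The AR(p) characteristic polynomial is P(z) = 1 - 0.005z - 0.924z^2.
Stationarity requires all roots to lie outside the unit circle, i.e. |z| > 1 for every root.
Set 1 + (-0.005) z + (-0.924) z^2 = 0, i.e. a z^2 + b z + c = 0 with a = -0.924, b = -0.005, c = 1.
Discriminant D = b^2 - 4ac = (-0.005)^2 - 4*(-0.924)*1 = 0.000025 - (-3.696) = 3.696025.
D >= 0, so the roots are real: z = (-b +/- sqrt(D)) / (2a) = (0.005 +/- 1.922505) / (-1.848).
  z_1 = (0.005 + 1.922505) / (-1.848) = -1.043,   |z_1| = 1.043.
  z_2 = (0.005 - 1.922505) / (-1.848) = 1.0376,   |z_2| = 1.0376.
Moduli of all roots: 1.0430, 1.0376.
All moduli strictly greater than 1? Yes.
Verdict: Stationary.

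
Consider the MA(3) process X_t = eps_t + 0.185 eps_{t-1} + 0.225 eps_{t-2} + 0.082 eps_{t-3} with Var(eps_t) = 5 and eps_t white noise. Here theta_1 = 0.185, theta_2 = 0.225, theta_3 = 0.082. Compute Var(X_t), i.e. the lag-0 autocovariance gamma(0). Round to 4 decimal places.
\gamma(0) = 5.4579

For an MA(q) process X_t = eps_t + sum_i theta_i eps_{t-i} with
Var(eps_t) = sigma^2, the variance is
  gamma(0) = sigma^2 * (1 + sum_i theta_i^2).
  sum_i theta_i^2 = (0.185)^2 + (0.225)^2 + (0.082)^2 = 0.034225 + 0.050625 + 0.006724 = 0.091574.
  gamma(0) = 5 * (1 + 0.091574) = 5 * 1.091574 = 5.45787, which rounds to 5.4579.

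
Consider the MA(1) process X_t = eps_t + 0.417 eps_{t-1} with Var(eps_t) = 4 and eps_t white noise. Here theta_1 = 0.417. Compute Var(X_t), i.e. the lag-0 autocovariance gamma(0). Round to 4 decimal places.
\gamma(0) = 4.6956

For an MA(q) process X_t = eps_t + sum_i theta_i eps_{t-i} with
Var(eps_t) = sigma^2, the variance is
  gamma(0) = sigma^2 * (1 + sum_i theta_i^2).
  sum_i theta_i^2 = (0.417)^2 = 0.173889.
  gamma(0) = 4 * (1 + 0.173889) = 4 * 1.173889 = 4.695556, which rounds to 4.6956.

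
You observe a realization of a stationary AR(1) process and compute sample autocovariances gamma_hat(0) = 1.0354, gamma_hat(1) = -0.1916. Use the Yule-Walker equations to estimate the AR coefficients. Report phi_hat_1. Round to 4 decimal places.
\hat\phi_{1} = -0.1850

The Yule-Walker equations for an AR(p) process read, in matrix form,
  Gamma_p phi = r_p,   with   (Gamma_p)_{ij} = gamma(|i - j|),
                       (r_p)_i = gamma(i),   i,j = 1..p.
Substitute the sample gammas (Toeplitz matrix and right-hand side of size 1):
  Gamma_p = [[1.0354]]
  r_p     = [-0.1916]
With p = 1 this is the single equation gamma(0) phi_1 = gamma(1):
  phi_hat_1 = gamma(1) / gamma(0) = -0.1916 / 1.0354 = -0.1850.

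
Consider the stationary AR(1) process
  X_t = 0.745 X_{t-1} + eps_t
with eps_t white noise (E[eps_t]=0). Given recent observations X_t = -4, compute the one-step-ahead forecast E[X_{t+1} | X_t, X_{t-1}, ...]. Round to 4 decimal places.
E[X_{t+1} \mid \mathcal F_t] = -2.9800

For an AR(p) model X_t = c + sum_i phi_i X_{t-i} + eps_t, the
one-step-ahead conditional mean is
  E[X_{t+1} | X_t, ...] = c + sum_i phi_i X_{t+1-i}.
Substitute known values:
  E[X_{t+1} | ...] = (0.745) * (-4)
                   = -2.9800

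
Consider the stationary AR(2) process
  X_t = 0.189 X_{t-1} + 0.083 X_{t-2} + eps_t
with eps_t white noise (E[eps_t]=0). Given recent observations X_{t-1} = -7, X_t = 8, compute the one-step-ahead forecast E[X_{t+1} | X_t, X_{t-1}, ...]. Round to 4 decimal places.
E[X_{t+1} \mid \mathcal F_t] = 0.9310

For an AR(p) model X_t = c + sum_i phi_i X_{t-i} + eps_t, the
one-step-ahead conditional mean is
  E[X_{t+1} | X_t, ...] = c + sum_i phi_i X_{t+1-i}.
Substitute known values:
  E[X_{t+1} | ...] = (0.189) * (8) + (0.083) * (-7)
                   = 0.9310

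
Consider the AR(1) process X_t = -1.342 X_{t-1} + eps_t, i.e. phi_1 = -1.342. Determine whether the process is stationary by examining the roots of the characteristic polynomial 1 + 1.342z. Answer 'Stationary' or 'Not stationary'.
\text{Not stationary}

The AR(p) characteristic polynomial is P(z) = 1 + 1.342z.
Stationarity requires all roots to lie outside the unit circle, i.e. |z| > 1 for every root.
This is linear in z: 1 + (1.342) z = 0  =>  z = -1/(1.342) = -0.745156,  |z| = 0.745156.
Moduli of all roots: 0.7452.
All moduli strictly greater than 1? No.
Verdict: Not stationary.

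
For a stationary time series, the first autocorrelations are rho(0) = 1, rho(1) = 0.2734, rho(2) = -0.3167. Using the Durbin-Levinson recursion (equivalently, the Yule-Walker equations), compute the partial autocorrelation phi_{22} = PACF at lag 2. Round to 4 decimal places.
\phi_{22} = -0.4231

The PACF at lag k is phi_{kk}, the last component of the solution
to the Yule-Walker system G_k phi = r_k where
  (G_k)_{ij} = rho(|i - j|), (r_k)_i = rho(i), i,j = 1..k.
Equivalently, Durbin-Levinson gives phi_{kk} iteratively:
  phi_{11} = rho(1)
  phi_{kk} = [rho(k) - sum_{j=1..k-1} phi_{k-1,j} rho(k-j)]
            / [1 - sum_{j=1..k-1} phi_{k-1,j} rho(j)],
  phi_{k,j} = phi_{k-1,j} - phi_{kk} phi_{k-1,k-j},  j = 1..k-1.
Step k = 1:
  phi_11 = rho(1) = 0.2734.
Step k = 2:
  phi_22 = [rho(2) - phi_11 rho(1)] / [1 - phi_11 rho(1)] = [-0.3167 - (0.2734)(0.2734)] / [1 - (0.2734)(0.2734)]
         = -0.39144756 / 0.92525244 = -0.4231.
Therefore phi_{22} = -0.4231.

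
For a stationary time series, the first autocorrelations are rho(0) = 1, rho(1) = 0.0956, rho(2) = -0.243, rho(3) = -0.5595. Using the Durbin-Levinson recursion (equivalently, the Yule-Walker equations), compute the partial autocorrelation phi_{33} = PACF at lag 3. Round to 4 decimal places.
\phi_{33} = -0.5461

The PACF at lag k is phi_{kk}, the last component of the solution
to the Yule-Walker system G_k phi = r_k where
  (G_k)_{ij} = rho(|i - j|), (r_k)_i = rho(i), i,j = 1..k.
Equivalently, Durbin-Levinson gives phi_{kk} iteratively:
  phi_{11} = rho(1)
  phi_{kk} = [rho(k) - sum_{j=1..k-1} phi_{k-1,j} rho(k-j)]
            / [1 - sum_{j=1..k-1} phi_{k-1,j} rho(j)],
  phi_{k,j} = phi_{k-1,j} - phi_{kk} phi_{k-1,k-j},  j = 1..k-1.
Step k = 1:
  phi_11 = rho(1) = 0.0956.
Step k = 2:
  phi_22 = [rho(2) - phi_11 rho(1)] / [1 - phi_11 rho(1)] = [-0.243 - (0.0956)(0.0956)] / [1 - (0.0956)(0.0956)]
         = -0.25213936 / 0.99086064 = -0.254465.
  Update: phi_21 = phi_11 - phi_22 phi_11 = 0.0956 - (-0.254465)(0.0956) = 0.119927.
Step k = 3:
  phi_33 = [rho(3) - phi_21 rho(2) - phi_22 rho(1)] / [1 - phi_21 rho(1) - phi_22 rho(2)]
    numerator   = -0.5595 - (0.119927)(-0.243) - (-0.254465)(0.0956) = -0.50603092
    denominator = 1 - (0.119927)(0.0956) - (-0.254465)(-0.243) = 0.9267
  phi_33 = -0.50603092 / 0.9267 = -0.5461.
Therefore phi_{33} = -0.5461.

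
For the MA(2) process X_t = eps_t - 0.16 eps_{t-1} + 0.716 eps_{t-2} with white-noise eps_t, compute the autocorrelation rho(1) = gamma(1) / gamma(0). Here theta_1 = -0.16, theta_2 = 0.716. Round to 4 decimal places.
\rho(1) = -0.1785

For an MA(q) process with theta_0 = 1, the autocovariance is
  gamma(k) = sigma^2 * sum_{i=0..q-k} theta_i * theta_{i+k},
and rho(k) = gamma(k) / gamma(0). Sigma^2 cancels.
  numerator   = (1)*(-0.16) + (-0.16)*(0.716) = -0.27456.
  denominator = (1)^2 + (-0.16)^2 + (0.716)^2 = 1.538256.
  rho(1) = -0.27456 / 1.538256 = -0.1785.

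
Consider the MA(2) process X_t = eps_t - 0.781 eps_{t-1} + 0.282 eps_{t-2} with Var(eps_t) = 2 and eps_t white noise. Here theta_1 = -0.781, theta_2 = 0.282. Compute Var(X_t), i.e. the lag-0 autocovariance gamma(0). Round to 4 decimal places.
\gamma(0) = 3.3790

For an MA(q) process X_t = eps_t + sum_i theta_i eps_{t-i} with
Var(eps_t) = sigma^2, the variance is
  gamma(0) = sigma^2 * (1 + sum_i theta_i^2).
  sum_i theta_i^2 = (-0.781)^2 + (0.282)^2 = 0.609961 + 0.079524 = 0.689485.
  gamma(0) = 2 * (1 + 0.689485) = 2 * 1.689485 = 3.37897, which rounds to 3.3790.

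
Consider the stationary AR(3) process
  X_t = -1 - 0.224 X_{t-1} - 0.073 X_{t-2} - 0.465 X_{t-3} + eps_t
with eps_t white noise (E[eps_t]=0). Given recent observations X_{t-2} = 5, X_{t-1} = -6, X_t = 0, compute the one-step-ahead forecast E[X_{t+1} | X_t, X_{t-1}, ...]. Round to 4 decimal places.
E[X_{t+1} \mid \mathcal F_t] = -2.8870

For an AR(p) model X_t = c + sum_i phi_i X_{t-i} + eps_t, the
one-step-ahead conditional mean is
  E[X_{t+1} | X_t, ...] = c + sum_i phi_i X_{t+1-i}.
Substitute known values:
  E[X_{t+1} | ...] = -1 + (-0.224) * (0) + (-0.073) * (-6) + (-0.465) * (5)
                   = -2.8870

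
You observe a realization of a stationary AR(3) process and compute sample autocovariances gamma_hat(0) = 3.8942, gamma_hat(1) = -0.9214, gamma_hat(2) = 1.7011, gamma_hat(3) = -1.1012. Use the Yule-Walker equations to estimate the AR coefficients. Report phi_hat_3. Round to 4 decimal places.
\hat\phi_{3} = -0.1590

The Yule-Walker equations for an AR(p) process read, in matrix form,
  Gamma_p phi = r_p,   with   (Gamma_p)_{ij} = gamma(|i - j|),
                       (r_p)_i = gamma(i),   i,j = 1..p.
Substitute the sample gammas (Toeplitz matrix and right-hand side of size 3):
  Gamma_p = [[3.8942, -0.9214, 1.7011], [-0.9214, 3.8942, -0.9214], [1.7011, -0.9214, 3.8942]]
  r_p     = [-0.9214, 1.7011, -1.1012]
Written out (R1..R3):
  (R1) 3.8942 phi_1 - 0.9214 phi_2 + 1.7011 phi_3 = -0.9214
  (R2) -0.9214 phi_1 + 3.8942 phi_2 - 0.9214 phi_3 = 1.7011
  (R3) 1.7011 phi_1 - 0.9214 phi_2 + 3.8942 phi_3 = -1.1012
Gaussian elimination:
  R2 <- R2 - (-0.9214/3.8942) R1 = R2 - (-0.236608) R1:  3.676189 phi_2 - 0.518906 phi_3 = 1.483089
  R3 <- R3 - (1.7011/3.8942) R1 = R3 - (0.436829) R1:  -0.518906 phi_2 + 3.15111 phi_3 = -0.698706
  R3 <- R3 - (-0.518906/3.676189) R2 = R3 - (-0.141153) R2:  3.077865 phi_3 = -0.489363
Back-substitution:
  phi_hat_3 = -0.489363 / 3.077865 = -0.158994
  phi_hat_2 = (1.483089 - (-0.518906)(-0.158994)) / 3.676189 = 0.380989
  phi_hat_1 = (-0.9214 - (-0.9214)(0.380989) - (1.7011)(-0.158994)) / 3.8942 = -0.07701
So phi_hat = [-0.0770, 0.3810, -0.1590].
Therefore phi_hat_3 = -0.1590.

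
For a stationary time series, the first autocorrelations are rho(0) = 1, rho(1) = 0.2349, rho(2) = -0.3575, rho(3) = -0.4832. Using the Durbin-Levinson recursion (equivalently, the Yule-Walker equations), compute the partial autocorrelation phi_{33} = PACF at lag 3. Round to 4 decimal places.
\phi_{33} = -0.3400

The PACF at lag k is phi_{kk}, the last component of the solution
to the Yule-Walker system G_k phi = r_k where
  (G_k)_{ij} = rho(|i - j|), (r_k)_i = rho(i), i,j = 1..k.
Equivalently, Durbin-Levinson gives phi_{kk} iteratively:
  phi_{11} = rho(1)
  phi_{kk} = [rho(k) - sum_{j=1..k-1} phi_{k-1,j} rho(k-j)]
            / [1 - sum_{j=1..k-1} phi_{k-1,j} rho(j)],
  phi_{k,j} = phi_{k-1,j} - phi_{kk} phi_{k-1,k-j},  j = 1..k-1.
Step k = 1:
  phi_11 = rho(1) = 0.2349.
Step k = 2:
  phi_22 = [rho(2) - phi_11 rho(1)] / [1 - phi_11 rho(1)] = [-0.3575 - (0.2349)(0.2349)] / [1 - (0.2349)(0.2349)]
         = -0.41267801 / 0.94482199 = -0.436779.
  Update: phi_21 = phi_11 - phi_22 phi_11 = 0.2349 - (-0.436779)(0.2349) = 0.337499.
Step k = 3:
  phi_33 = [rho(3) - phi_21 rho(2) - phi_22 rho(1)] / [1 - phi_21 rho(1) - phi_22 rho(2)]
    numerator   = -0.4832 - (0.337499)(-0.3575) - (-0.436779)(0.2349) = -0.25994471
    denominator = 1 - (0.337499)(0.2349) - (-0.436779)(-0.3575) = 0.76457307
  phi_33 = -0.25994471 / 0.76457307 = -0.34.
Therefore phi_{33} = -0.3400.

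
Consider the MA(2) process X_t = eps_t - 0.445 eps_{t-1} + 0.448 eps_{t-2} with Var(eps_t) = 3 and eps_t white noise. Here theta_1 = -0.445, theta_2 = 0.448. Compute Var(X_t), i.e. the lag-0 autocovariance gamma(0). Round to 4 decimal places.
\gamma(0) = 4.1962

For an MA(q) process X_t = eps_t + sum_i theta_i eps_{t-i} with
Var(eps_t) = sigma^2, the variance is
  gamma(0) = sigma^2 * (1 + sum_i theta_i^2).
  sum_i theta_i^2 = (-0.445)^2 + (0.448)^2 = 0.198025 + 0.200704 = 0.398729.
  gamma(0) = 3 * (1 + 0.398729) = 3 * 1.398729 = 4.196187, which rounds to 4.1962.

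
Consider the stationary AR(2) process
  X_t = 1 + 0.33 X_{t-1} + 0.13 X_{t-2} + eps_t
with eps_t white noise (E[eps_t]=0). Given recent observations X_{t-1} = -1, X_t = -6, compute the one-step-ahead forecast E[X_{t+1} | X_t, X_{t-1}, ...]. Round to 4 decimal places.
E[X_{t+1} \mid \mathcal F_t] = -1.1100

For an AR(p) model X_t = c + sum_i phi_i X_{t-i} + eps_t, the
one-step-ahead conditional mean is
  E[X_{t+1} | X_t, ...] = c + sum_i phi_i X_{t+1-i}.
Substitute known values:
  E[X_{t+1} | ...] = 1 + (0.33) * (-6) + (0.13) * (-1)
                   = -1.1100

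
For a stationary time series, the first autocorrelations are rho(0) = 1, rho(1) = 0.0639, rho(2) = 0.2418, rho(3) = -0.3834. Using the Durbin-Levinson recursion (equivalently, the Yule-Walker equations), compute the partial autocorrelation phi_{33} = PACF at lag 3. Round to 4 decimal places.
\phi_{33} = -0.4370

The PACF at lag k is phi_{kk}, the last component of the solution
to the Yule-Walker system G_k phi = r_k where
  (G_k)_{ij} = rho(|i - j|), (r_k)_i = rho(i), i,j = 1..k.
Equivalently, Durbin-Levinson gives phi_{kk} iteratively:
  phi_{11} = rho(1)
  phi_{kk} = [rho(k) - sum_{j=1..k-1} phi_{k-1,j} rho(k-j)]
            / [1 - sum_{j=1..k-1} phi_{k-1,j} rho(j)],
  phi_{k,j} = phi_{k-1,j} - phi_{kk} phi_{k-1,k-j},  j = 1..k-1.
Step k = 1:
  phi_11 = rho(1) = 0.0639.
Step k = 2:
  phi_22 = [rho(2) - phi_11 rho(1)] / [1 - phi_11 rho(1)] = [0.2418 - (0.0639)(0.0639)] / [1 - (0.0639)(0.0639)]
         = 0.23771679 / 0.99591679 = 0.238691.
  Update: phi_21 = phi_11 - phi_22 phi_11 = 0.0639 - (0.238691)(0.0639) = 0.048648.
Step k = 3:
  phi_33 = [rho(3) - phi_21 rho(2) - phi_22 rho(1)] / [1 - phi_21 rho(1) - phi_22 rho(2)]
    numerator   = -0.3834 - (0.048648)(0.2418) - (0.238691)(0.0639) = -0.41041538
    denominator = 1 - (0.048648)(0.0639) - (0.238691)(0.2418) = 0.93917583
  phi_33 = -0.41041538 / 0.93917583 = -0.437.
Therefore phi_{33} = -0.4370.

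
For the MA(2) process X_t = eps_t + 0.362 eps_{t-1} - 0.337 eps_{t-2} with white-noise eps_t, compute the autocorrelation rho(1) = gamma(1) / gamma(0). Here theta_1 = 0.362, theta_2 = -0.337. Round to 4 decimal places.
\rho(1) = 0.1928

For an MA(q) process with theta_0 = 1, the autocovariance is
  gamma(k) = sigma^2 * sum_{i=0..q-k} theta_i * theta_{i+k},
and rho(k) = gamma(k) / gamma(0). Sigma^2 cancels.
  numerator   = (1)*(0.362) + (0.362)*(-0.337) = 0.240006.
  denominator = (1)^2 + (0.362)^2 + (-0.337)^2 = 1.244613.
  rho(1) = 0.240006 / 1.244613 = 0.1928.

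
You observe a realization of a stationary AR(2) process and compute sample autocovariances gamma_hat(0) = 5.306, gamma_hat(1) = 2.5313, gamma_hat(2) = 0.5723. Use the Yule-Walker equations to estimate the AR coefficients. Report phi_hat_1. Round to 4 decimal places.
\hat\phi_{1} = 0.5510

The Yule-Walker equations for an AR(p) process read, in matrix form,
  Gamma_p phi = r_p,   with   (Gamma_p)_{ij} = gamma(|i - j|),
                       (r_p)_i = gamma(i),   i,j = 1..p.
Substitute the sample gammas (Toeplitz matrix and right-hand side of size 2):
  Gamma_p = [[5.306, 2.5313], [2.5313, 5.306]]
  r_p     = [2.5313, 0.5723]
Written out:
  5.306 phi_1 + 2.5313 phi_2 = 2.5313
  2.5313 phi_1 + 5.306 phi_2 = 0.5723
Solve by Cramer's rule:
  det = gamma(0)^2 - gamma(1)^2 = (5.306)^2 - (2.5313)^2 = 28.153636 - 6.40747969 = 21.74615631
  phi_hat_1 = [gamma(1) gamma(0) - gamma(1) gamma(2)] / det = [(2.5313)(5.306) - (2.5313)(0.5723)] / 21.74615631 = 11.98241481 / 21.74615631 = 0.551
  phi_hat_2 = [gamma(0) gamma(2) - gamma(1)^2] / det = [(5.306)(0.5723) - (2.5313)^2] / 21.74615631 = -3.37085589 / 21.74615631 = -0.155
So phi_hat = [0.5510, -0.1550].
Therefore phi_hat_1 = 0.5510.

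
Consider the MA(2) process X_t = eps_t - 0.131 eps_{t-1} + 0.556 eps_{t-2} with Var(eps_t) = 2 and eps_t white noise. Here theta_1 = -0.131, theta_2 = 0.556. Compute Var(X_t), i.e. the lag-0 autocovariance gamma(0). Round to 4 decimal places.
\gamma(0) = 2.6526

For an MA(q) process X_t = eps_t + sum_i theta_i eps_{t-i} with
Var(eps_t) = sigma^2, the variance is
  gamma(0) = sigma^2 * (1 + sum_i theta_i^2).
  sum_i theta_i^2 = (-0.131)^2 + (0.556)^2 = 0.017161 + 0.309136 = 0.326297.
  gamma(0) = 2 * (1 + 0.326297) = 2 * 1.326297 = 2.652594, which rounds to 2.6526.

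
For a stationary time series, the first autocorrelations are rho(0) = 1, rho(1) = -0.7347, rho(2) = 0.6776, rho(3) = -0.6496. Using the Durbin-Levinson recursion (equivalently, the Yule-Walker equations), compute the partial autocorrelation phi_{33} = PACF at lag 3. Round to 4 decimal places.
\phi_{33} = -0.1929

The PACF at lag k is phi_{kk}, the last component of the solution
to the Yule-Walker system G_k phi = r_k where
  (G_k)_{ij} = rho(|i - j|), (r_k)_i = rho(i), i,j = 1..k.
Equivalently, Durbin-Levinson gives phi_{kk} iteratively:
  phi_{11} = rho(1)
  phi_{kk} = [rho(k) - sum_{j=1..k-1} phi_{k-1,j} rho(k-j)]
            / [1 - sum_{j=1..k-1} phi_{k-1,j} rho(j)],
  phi_{k,j} = phi_{k-1,j} - phi_{kk} phi_{k-1,k-j},  j = 1..k-1.
Step k = 1:
  phi_11 = rho(1) = -0.7347.
Step k = 2:
  phi_22 = [rho(2) - phi_11 rho(1)] / [1 - phi_11 rho(1)] = [0.6776 - (-0.7347)(-0.7347)] / [1 - (-0.7347)(-0.7347)]
         = 0.13781591 / 0.46021591 = 0.299459.
  Update: phi_21 = phi_11 - phi_22 phi_11 = -0.7347 - (0.299459)(-0.7347) = -0.514687.
Step k = 3:
  phi_33 = [rho(3) - phi_21 rho(2) - phi_22 rho(1)] / [1 - phi_21 rho(1) - phi_22 rho(2)]
    numerator   = -0.6496 - (-0.514687)(0.6776) - (0.299459)(-0.7347) = -0.08083518
    denominator = 1 - (-0.514687)(-0.7347) - (0.299459)(0.6776) = 0.41894566
  phi_33 = -0.08083518 / 0.41894566 = -0.1929.
Therefore phi_{33} = -0.1929.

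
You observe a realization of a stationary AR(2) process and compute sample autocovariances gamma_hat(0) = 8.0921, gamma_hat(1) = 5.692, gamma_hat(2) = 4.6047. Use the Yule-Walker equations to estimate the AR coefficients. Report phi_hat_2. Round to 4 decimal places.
\hat\phi_{2} = 0.1470

The Yule-Walker equations for an AR(p) process read, in matrix form,
  Gamma_p phi = r_p,   with   (Gamma_p)_{ij} = gamma(|i - j|),
                       (r_p)_i = gamma(i),   i,j = 1..p.
Substitute the sample gammas (Toeplitz matrix and right-hand side of size 2):
  Gamma_p = [[8.0921, 5.692], [5.692, 8.0921]]
  r_p     = [5.692, 4.6047]
Written out:
  8.0921 phi_1 + 5.692 phi_2 = 5.692
  5.692 phi_1 + 8.0921 phi_2 = 4.6047
Solve by Cramer's rule:
  det = gamma(0)^2 - gamma(1)^2 = (8.0921)^2 - (5.692)^2 = 65.48208241 - 32.398864 = 33.08321841
  phi_hat_1 = [gamma(1) gamma(0) - gamma(1) gamma(2)] / det = [(5.692)(8.0921) - (5.692)(4.6047)] / 33.08321841 = 19.8502808 / 33.08321841 = 0.6
  phi_hat_2 = [gamma(0) gamma(2) - gamma(1)^2] / det = [(8.0921)(4.6047) - (5.692)^2] / 33.08321841 = 4.86282887 / 33.08321841 = 0.147
So phi_hat = [0.6000, 0.1470].
Therefore phi_hat_2 = 0.1470.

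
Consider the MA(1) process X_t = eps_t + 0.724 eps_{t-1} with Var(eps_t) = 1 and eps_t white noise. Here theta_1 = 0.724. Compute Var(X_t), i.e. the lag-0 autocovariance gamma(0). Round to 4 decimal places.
\gamma(0) = 1.5242

For an MA(q) process X_t = eps_t + sum_i theta_i eps_{t-i} with
Var(eps_t) = sigma^2, the variance is
  gamma(0) = sigma^2 * (1 + sum_i theta_i^2).
  sum_i theta_i^2 = (0.724)^2 = 0.524176.
  gamma(0) = 1 * (1 + 0.524176) = 1 * 1.524176 = 1.524176, which rounds to 1.5242.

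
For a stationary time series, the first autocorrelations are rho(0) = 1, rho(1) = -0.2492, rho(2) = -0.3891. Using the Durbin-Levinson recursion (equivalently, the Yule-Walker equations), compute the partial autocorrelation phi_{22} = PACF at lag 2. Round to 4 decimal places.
\phi_{22} = -0.4811

The PACF at lag k is phi_{kk}, the last component of the solution
to the Yule-Walker system G_k phi = r_k where
  (G_k)_{ij} = rho(|i - j|), (r_k)_i = rho(i), i,j = 1..k.
Equivalently, Durbin-Levinson gives phi_{kk} iteratively:
  phi_{11} = rho(1)
  phi_{kk} = [rho(k) - sum_{j=1..k-1} phi_{k-1,j} rho(k-j)]
            / [1 - sum_{j=1..k-1} phi_{k-1,j} rho(j)],
  phi_{k,j} = phi_{k-1,j} - phi_{kk} phi_{k-1,k-j},  j = 1..k-1.
Step k = 1:
  phi_11 = rho(1) = -0.2492.
Step k = 2:
  phi_22 = [rho(2) - phi_11 rho(1)] / [1 - phi_11 rho(1)] = [-0.3891 - (-0.2492)(-0.2492)] / [1 - (-0.2492)(-0.2492)]
         = -0.45120064 / 0.93789936 = -0.4811.
Therefore phi_{22} = -0.4811.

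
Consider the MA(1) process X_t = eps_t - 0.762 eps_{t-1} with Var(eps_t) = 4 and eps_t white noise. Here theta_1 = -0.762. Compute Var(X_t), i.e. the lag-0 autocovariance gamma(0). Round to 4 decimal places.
\gamma(0) = 6.3226

For an MA(q) process X_t = eps_t + sum_i theta_i eps_{t-i} with
Var(eps_t) = sigma^2, the variance is
  gamma(0) = sigma^2 * (1 + sum_i theta_i^2).
  sum_i theta_i^2 = (-0.762)^2 = 0.580644.
  gamma(0) = 4 * (1 + 0.580644) = 4 * 1.580644 = 6.322576, which rounds to 6.3226.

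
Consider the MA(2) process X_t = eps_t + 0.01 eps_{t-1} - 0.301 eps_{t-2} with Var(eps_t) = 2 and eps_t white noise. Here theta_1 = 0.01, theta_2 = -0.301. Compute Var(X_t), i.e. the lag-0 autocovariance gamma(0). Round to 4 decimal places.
\gamma(0) = 2.1814

For an MA(q) process X_t = eps_t + sum_i theta_i eps_{t-i} with
Var(eps_t) = sigma^2, the variance is
  gamma(0) = sigma^2 * (1 + sum_i theta_i^2).
  sum_i theta_i^2 = (0.01)^2 + (-0.301)^2 = 0.0001 + 0.090601 = 0.090701.
  gamma(0) = 2 * (1 + 0.090701) = 2 * 1.090701 = 2.181402, which rounds to 2.1814.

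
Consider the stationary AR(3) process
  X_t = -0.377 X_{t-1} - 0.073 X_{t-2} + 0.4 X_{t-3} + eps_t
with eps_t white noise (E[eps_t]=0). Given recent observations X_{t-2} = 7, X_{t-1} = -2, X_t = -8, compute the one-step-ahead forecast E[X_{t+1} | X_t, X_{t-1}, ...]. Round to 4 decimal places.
E[X_{t+1} \mid \mathcal F_t] = 5.9620

For an AR(p) model X_t = c + sum_i phi_i X_{t-i} + eps_t, the
one-step-ahead conditional mean is
  E[X_{t+1} | X_t, ...] = c + sum_i phi_i X_{t+1-i}.
Substitute known values:
  E[X_{t+1} | ...] = (-0.377) * (-8) + (-0.073) * (-2) + (0.4) * (7)
                   = 5.9620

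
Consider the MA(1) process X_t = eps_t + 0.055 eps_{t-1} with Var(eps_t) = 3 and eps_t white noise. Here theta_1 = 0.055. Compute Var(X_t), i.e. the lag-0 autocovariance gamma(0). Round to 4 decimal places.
\gamma(0) = 3.0091

For an MA(q) process X_t = eps_t + sum_i theta_i eps_{t-i} with
Var(eps_t) = sigma^2, the variance is
  gamma(0) = sigma^2 * (1 + sum_i theta_i^2).
  sum_i theta_i^2 = (0.055)^2 = 0.003025.
  gamma(0) = 3 * (1 + 0.003025) = 3 * 1.003025 = 3.009075, which rounds to 3.0091.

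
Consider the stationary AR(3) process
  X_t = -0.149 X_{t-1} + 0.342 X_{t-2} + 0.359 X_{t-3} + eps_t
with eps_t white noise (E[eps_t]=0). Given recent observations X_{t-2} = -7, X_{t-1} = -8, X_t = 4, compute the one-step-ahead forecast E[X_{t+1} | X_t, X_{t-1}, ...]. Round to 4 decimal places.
E[X_{t+1} \mid \mathcal F_t] = -5.8450

For an AR(p) model X_t = c + sum_i phi_i X_{t-i} + eps_t, the
one-step-ahead conditional mean is
  E[X_{t+1} | X_t, ...] = c + sum_i phi_i X_{t+1-i}.
Substitute known values:
  E[X_{t+1} | ...] = (-0.149) * (4) + (0.342) * (-8) + (0.359) * (-7)
                   = -5.8450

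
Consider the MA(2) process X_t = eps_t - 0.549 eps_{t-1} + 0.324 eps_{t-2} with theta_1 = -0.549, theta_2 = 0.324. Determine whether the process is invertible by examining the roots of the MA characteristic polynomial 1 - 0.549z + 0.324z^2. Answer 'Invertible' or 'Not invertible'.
\text{Invertible}

The MA(q) characteristic polynomial is P(z) = 1 - 0.549z + 0.324z^2.
Invertibility requires all roots to lie outside the unit circle, i.e. |z| > 1 for every root.
Set 1 + (-0.549) z + (0.324) z^2 = 0, i.e. a z^2 + b z + c = 0 with a = 0.324, b = -0.549, c = 1.
Discriminant D = b^2 - 4ac = (-0.549)^2 - 4*(0.324)*1 = 0.301401 - (1.296) = -0.994599.
D < 0, so the roots are the complex-conjugate pair z = (-b +/- i sqrt(-D)) / (2a) = 0.8472 +/- 1.539i.
For a conjugate pair |z|^2 = z * conj(z) = (product of roots) = c/a = 1/(0.324) = 3.08642, so |z| = sqrt(3.08642) = 1.7568 for both roots.
Moduli of all roots: 1.7568, 1.7568.
All moduli strictly greater than 1? Yes.
Verdict: Invertible.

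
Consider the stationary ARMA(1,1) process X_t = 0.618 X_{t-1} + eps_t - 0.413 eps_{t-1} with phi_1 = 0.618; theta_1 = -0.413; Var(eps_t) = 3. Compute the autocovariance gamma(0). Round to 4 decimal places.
\gamma(0) = 3.2040

Multiply the model equation by X_{t-k} and take expectations. With theta_0 = psi_0 = 1 and psi_j the MA(infinity) weights, this gives
  gamma(k) - sum_i phi_i gamma(k-i) = c_k,
  c_k = sigma^2 * sum_{j=k..q} theta_j psi_{j-k}   (c_k = 0 for k > q),
using gamma(-m) = gamma(m).
psi-weights needed (psi_j = theta_j + sum_i phi_i psi_{j-i}):
  psi_1 = theta_1 + phi_1 = -0.413 + (0.618) = 0.205
Right-hand sides:
  c_0 = sigma^2 (1 + theta_1 psi_1) = 3 * (1 + (-0.413)(0.205)) = 3 * 0.915335 = 2.746005
  c_1 = sigma^2 theta_1 = 3 * (-0.413) = -1.239
  c_2 = 0
Equations for k = 0 and k = 1 (AR order 1):
  gamma(0) = phi_1 gamma(1) + c_0
  gamma(1) = phi_1 gamma(0) + c_1
Substituting the second into the first: gamma(0) (1 - phi_1^2) = c_0 + phi_1 c_1, so
  gamma(0) = (c_0 + phi_1 c_1) / (1 - phi_1^2) = (2.746005 + (0.618)(-1.239)) / (1 - (0.618)^2) = 1.980303 / 0.618076 = 3.20398.
Therefore gamma(0) = 3.2040 (to 4 decimal places).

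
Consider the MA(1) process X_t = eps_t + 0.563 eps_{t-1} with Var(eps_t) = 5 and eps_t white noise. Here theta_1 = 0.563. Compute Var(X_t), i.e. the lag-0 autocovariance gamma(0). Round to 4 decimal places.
\gamma(0) = 6.5848

For an MA(q) process X_t = eps_t + sum_i theta_i eps_{t-i} with
Var(eps_t) = sigma^2, the variance is
  gamma(0) = sigma^2 * (1 + sum_i theta_i^2).
  sum_i theta_i^2 = (0.563)^2 = 0.316969.
  gamma(0) = 5 * (1 + 0.316969) = 5 * 1.316969 = 6.584845, which rounds to 6.5848.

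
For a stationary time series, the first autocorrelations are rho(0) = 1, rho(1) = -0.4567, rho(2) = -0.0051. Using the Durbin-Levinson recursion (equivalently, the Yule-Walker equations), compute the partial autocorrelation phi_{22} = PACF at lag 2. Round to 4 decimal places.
\phi_{22} = -0.2700

The PACF at lag k is phi_{kk}, the last component of the solution
to the Yule-Walker system G_k phi = r_k where
  (G_k)_{ij} = rho(|i - j|), (r_k)_i = rho(i), i,j = 1..k.
Equivalently, Durbin-Levinson gives phi_{kk} iteratively:
  phi_{11} = rho(1)
  phi_{kk} = [rho(k) - sum_{j=1..k-1} phi_{k-1,j} rho(k-j)]
            / [1 - sum_{j=1..k-1} phi_{k-1,j} rho(j)],
  phi_{k,j} = phi_{k-1,j} - phi_{kk} phi_{k-1,k-j},  j = 1..k-1.
Step k = 1:
  phi_11 = rho(1) = -0.4567.
Step k = 2:
  phi_22 = [rho(2) - phi_11 rho(1)] / [1 - phi_11 rho(1)] = [-0.0051 - (-0.4567)(-0.4567)] / [1 - (-0.4567)(-0.4567)]
         = -0.21367489 / 0.79142511 = -0.27.
Therefore phi_{22} = -0.2700.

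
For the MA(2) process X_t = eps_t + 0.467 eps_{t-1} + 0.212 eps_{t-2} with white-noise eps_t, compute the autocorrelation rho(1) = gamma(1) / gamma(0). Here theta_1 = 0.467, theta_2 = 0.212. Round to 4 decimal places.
\rho(1) = 0.4481

For an MA(q) process with theta_0 = 1, the autocovariance is
  gamma(k) = sigma^2 * sum_{i=0..q-k} theta_i * theta_{i+k},
and rho(k) = gamma(k) / gamma(0). Sigma^2 cancels.
  numerator   = (1)*(0.467) + (0.467)*(0.212) = 0.566004.
  denominator = (1)^2 + (0.467)^2 + (0.212)^2 = 1.263033.
  rho(1) = 0.566004 / 1.263033 = 0.4481.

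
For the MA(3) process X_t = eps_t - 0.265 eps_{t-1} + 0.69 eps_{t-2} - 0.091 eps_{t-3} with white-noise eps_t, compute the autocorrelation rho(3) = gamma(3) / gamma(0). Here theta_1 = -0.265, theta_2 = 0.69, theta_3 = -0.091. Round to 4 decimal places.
\rho(3) = -0.0585

For an MA(q) process with theta_0 = 1, the autocovariance is
  gamma(k) = sigma^2 * sum_{i=0..q-k} theta_i * theta_{i+k},
and rho(k) = gamma(k) / gamma(0). Sigma^2 cancels.
  numerator   = (1)*(-0.091) = -0.091.
  denominator = (1)^2 + (-0.265)^2 + (0.69)^2 + (-0.091)^2 = 1.554606.
  rho(3) = -0.091 / 1.554606 = -0.0585.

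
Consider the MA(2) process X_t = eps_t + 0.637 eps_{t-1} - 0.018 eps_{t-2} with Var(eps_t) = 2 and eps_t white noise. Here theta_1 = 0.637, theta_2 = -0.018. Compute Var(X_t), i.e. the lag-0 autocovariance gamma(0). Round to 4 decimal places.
\gamma(0) = 2.8122

For an MA(q) process X_t = eps_t + sum_i theta_i eps_{t-i} with
Var(eps_t) = sigma^2, the variance is
  gamma(0) = sigma^2 * (1 + sum_i theta_i^2).
  sum_i theta_i^2 = (0.637)^2 + (-0.018)^2 = 0.405769 + 0.000324 = 0.406093.
  gamma(0) = 2 * (1 + 0.406093) = 2 * 1.406093 = 2.812186, which rounds to 2.8122.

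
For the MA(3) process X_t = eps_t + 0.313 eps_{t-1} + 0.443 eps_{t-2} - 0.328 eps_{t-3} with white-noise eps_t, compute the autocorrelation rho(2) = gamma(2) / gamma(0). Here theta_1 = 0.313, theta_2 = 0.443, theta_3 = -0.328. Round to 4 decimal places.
\rho(2) = 0.2428

For an MA(q) process with theta_0 = 1, the autocovariance is
  gamma(k) = sigma^2 * sum_{i=0..q-k} theta_i * theta_{i+k},
and rho(k) = gamma(k) / gamma(0). Sigma^2 cancels.
  numerator   = (1)*(0.443) + (0.313)*(-0.328) = 0.340336.
  denominator = (1)^2 + (0.313)^2 + (0.443)^2 + (-0.328)^2 = 1.401802.
  rho(2) = 0.340336 / 1.401802 = 0.2428.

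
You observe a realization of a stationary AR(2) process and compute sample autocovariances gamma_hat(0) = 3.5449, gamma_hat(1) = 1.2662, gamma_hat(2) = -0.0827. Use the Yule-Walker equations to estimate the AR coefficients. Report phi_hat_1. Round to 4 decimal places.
\hat\phi_{1} = 0.4190

The Yule-Walker equations for an AR(p) process read, in matrix form,
  Gamma_p phi = r_p,   with   (Gamma_p)_{ij} = gamma(|i - j|),
                       (r_p)_i = gamma(i),   i,j = 1..p.
Substitute the sample gammas (Toeplitz matrix and right-hand side of size 2):
  Gamma_p = [[3.5449, 1.2662], [1.2662, 3.5449]]
  r_p     = [1.2662, -0.0827]
Written out:
  3.5449 phi_1 + 1.2662 phi_2 = 1.2662
  1.2662 phi_1 + 3.5449 phi_2 = -0.0827
Solve by Cramer's rule:
  det = gamma(0)^2 - gamma(1)^2 = (3.5449)^2 - (1.2662)^2 = 12.56631601 - 1.60326244 = 10.96305357
  phi_hat_1 = [gamma(1) gamma(0) - gamma(1) gamma(2)] / det = [(1.2662)(3.5449) - (1.2662)(-0.0827)] / 10.96305357 = 4.59326712 / 10.96305357 = 0.419
  phi_hat_2 = [gamma(0) gamma(2) - gamma(1)^2] / det = [(3.5449)(-0.0827) - (1.2662)^2] / 10.96305357 = -1.89642567 / 10.96305357 = -0.173
So phi_hat = [0.4190, -0.1730].
Therefore phi_hat_1 = 0.4190.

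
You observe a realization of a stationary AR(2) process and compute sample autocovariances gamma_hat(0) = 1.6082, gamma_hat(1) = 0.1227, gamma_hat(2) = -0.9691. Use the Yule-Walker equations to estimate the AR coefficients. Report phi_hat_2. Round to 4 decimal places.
\hat\phi_{2} = -0.6120

The Yule-Walker equations for an AR(p) process read, in matrix form,
  Gamma_p phi = r_p,   with   (Gamma_p)_{ij} = gamma(|i - j|),
                       (r_p)_i = gamma(i),   i,j = 1..p.
Substitute the sample gammas (Toeplitz matrix and right-hand side of size 2):
  Gamma_p = [[1.6082, 0.1227], [0.1227, 1.6082]]
  r_p     = [0.1227, -0.9691]
Written out:
  1.6082 phi_1 + 0.1227 phi_2 = 0.1227
  0.1227 phi_1 + 1.6082 phi_2 = -0.9691
Solve by Cramer's rule:
  det = gamma(0)^2 - gamma(1)^2 = (1.6082)^2 - (0.1227)^2 = 2.58630724 - 0.01505529 = 2.57125195
  phi_hat_1 = [gamma(1) gamma(0) - gamma(1) gamma(2)] / det = [(0.1227)(1.6082) - (0.1227)(-0.9691)] / 2.57125195 = 0.31623471 / 2.57125195 = 0.123
  phi_hat_2 = [gamma(0) gamma(2) - gamma(1)^2] / det = [(1.6082)(-0.9691) - (0.1227)^2] / 2.57125195 = -1.57356191 / 2.57125195 = -0.612
So phi_hat = [0.1230, -0.6120].
Therefore phi_hat_2 = -0.6120.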